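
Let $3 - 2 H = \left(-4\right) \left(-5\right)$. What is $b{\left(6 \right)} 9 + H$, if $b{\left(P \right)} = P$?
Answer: $\frac{91}{2} \approx 45.5$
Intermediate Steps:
$H = - \frac{17}{2}$ ($H = \frac{3}{2} - \frac{\left(-4\right) \left(-5\right)}{2} = \frac{3}{2} - 10 = - \frac{17}{2} \approx -8.5$)
$b{\left(6 \right)} 9 + H = 6 \cdot 9 - \frac{17}{2} = 54 - \frac{17}{2} = \frac{91}{2}$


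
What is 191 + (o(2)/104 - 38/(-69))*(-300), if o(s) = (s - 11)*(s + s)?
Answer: 38759/299 ≈ 129.63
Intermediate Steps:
o(s) = 2*s*(-11 + s) (o(s) = (-11 + s)*(2*s) = 2*s*(-11 + s))
191 + (o(2)/104 - 38/(-69))*(-300) = 191 + ((2*2*(-11 + 2))/104 - 38/(-69))*(-300) = 191 + ((2*2*(-9))*(1/104) - 38*(-1/69))*(-300) = 191 + (-36*1/104 + 38/69)*(-300) = 191 + (-9/26 + 38/69)*(-300) = 191 + (367/1794)*(-300) = 191 - 18350/299 = 38759/299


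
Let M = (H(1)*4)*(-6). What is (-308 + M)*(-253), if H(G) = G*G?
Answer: 83996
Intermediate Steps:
H(G) = G²
M = -24 (M = (1²*4)*(-6) = (1*4)*(-6) = 4*(-6) = -24)
(-308 + M)*(-253) = (-308 - 24)*(-253) = -332*(-253) = 83996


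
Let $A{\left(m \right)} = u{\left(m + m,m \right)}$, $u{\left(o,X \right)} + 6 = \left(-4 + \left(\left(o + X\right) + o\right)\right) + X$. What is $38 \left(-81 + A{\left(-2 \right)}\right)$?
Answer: $-3914$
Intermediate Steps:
$u{\left(o,X \right)} = -10 + 2 X + 2 o$ ($u{\left(o,X \right)} = -6 - \left(4 - 2 X - 2 o\right) = -6 + \left(\left(-4 + X + 2 o\right) + X\right) = -6 + \left(-4 + 2 X + 2 o\right) = -10 + 2 X + 2 o$)
$A{\left(m \right)} = -10 + 6 m$ ($A{\left(m \right)} = -10 + 2 m + 2 \left(m + m\right) = -10 + 2 m + 2 \cdot 2 m = -10 + 2 m + 4 m = -10 + 6 m$)
$38 \left(-81 + A{\left(-2 \right)}\right) = 38 \left(-81 + \left(-10 + 6 \left(-2\right)\right)\right) = 38 \left(-81 - 22\right) = 38 \left(-103\right) = -3914$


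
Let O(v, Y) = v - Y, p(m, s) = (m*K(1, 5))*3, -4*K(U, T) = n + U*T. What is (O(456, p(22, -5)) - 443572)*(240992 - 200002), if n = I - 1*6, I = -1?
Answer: -18164677510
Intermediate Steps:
n = -7 (n = -1 - 1*6 = -1 - 6 = -7)
K(U, T) = 7/4 - T*U/4 (K(U, T) = -(-7 + U*T)/4 = -(-7 + T*U)/4 = 7/4 - T*U/4)
p(m, s) = 3*m/2 (p(m, s) = (m*(7/4 - 1/4*5*1))*3 = (m*(7/4 - 5/4))*3 = (m*(1/2))*3 = (m/2)*3 = 3*m/2)
(O(456, p(22, -5)) - 443572)*(240992 - 200002) = ((456 - 3*22/2) - 443572)*(240992 - 200002) = ((456 - 1*33) - 443572)*40990 = ((456 - 33) - 443572)*40990 = (423 - 443572)*40990 = -443149*40990 = -18164677510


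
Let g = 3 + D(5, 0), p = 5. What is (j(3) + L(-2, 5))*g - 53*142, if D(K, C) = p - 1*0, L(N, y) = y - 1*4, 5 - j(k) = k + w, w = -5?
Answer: -7462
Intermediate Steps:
j(k) = 10 - k (j(k) = 5 - (k - 5) = 5 - (-5 + k) = 5 + (5 - k) = 10 - k)
L(N, y) = -4 + y (L(N, y) = y - 4 = -4 + y)
D(K, C) = 5 (D(K, C) = 5 - 1*0 = 5 + 0 = 5)
g = 8 (g = 3 + 5 = 8)
(j(3) + L(-2, 5))*g - 53*142 = ((10 - 1*3) + (-4 + 5))*8 - 53*142 = ((10 - 3) + 1)*8 - 7526 = (7 + 1)*8 - 7526 = 8*8 - 7526 = 64 - 7526 = -7462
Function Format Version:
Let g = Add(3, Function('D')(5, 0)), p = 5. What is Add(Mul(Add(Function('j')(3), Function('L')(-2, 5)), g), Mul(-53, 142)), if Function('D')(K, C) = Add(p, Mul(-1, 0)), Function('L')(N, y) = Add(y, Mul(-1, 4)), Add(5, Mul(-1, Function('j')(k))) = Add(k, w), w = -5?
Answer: -7462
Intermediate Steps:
Function('j')(k) = Add(10, Mul(-1, k)) (Function('j')(k) = Add(5, Mul(-1, Add(k, -5))) = Add(5, Mul(-1, Add(-5, k))) = Add(5, Add(5, Mul(-1, k))) = Add(10, Mul(-1, k)))
Function('L')(N, y) = Add(-4, y) (Function('L')(N, y) = Add(y, -4) = Add(-4, y))
Function('D')(K, C) = 5 (Function('D')(K, C) = Add(5, Mul(-1, 0)) = Add(5, 0) = 5)
g = 8 (g = Add(3, 5) = 8)
Add(Mul(Add(Function('j')(3), Function('L')(-2, 5)), g), Mul(-53, 142)) = Add(Mul(Add(Add(10, Mul(-1, 3)), Add(-4, 5)), 8), Mul(-53, 142)) = Add(Mul(Add(Add(10, -3), 1), 8), -7526) = Add(Mul(Add(7, 1), 8), -7526) = Add(Mul(8, 8), -7526) = Add(64, -7526) = -7462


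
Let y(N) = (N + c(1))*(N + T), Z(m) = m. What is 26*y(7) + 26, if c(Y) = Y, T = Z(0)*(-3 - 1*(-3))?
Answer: 1482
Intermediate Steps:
T = 0 (T = 0*(-3 - 1*(-3)) = 0*(-3 + 3) = 0*0 = 0)
y(N) = N*(1 + N) (y(N) = (N + 1)*(N + 0) = (1 + N)*N = N*(1 + N))
26*y(7) + 26 = 26*(7*(1 + 7)) + 26 = 26*(7*8) + 26 = 26*56 + 26 = 1456 + 26 = 1482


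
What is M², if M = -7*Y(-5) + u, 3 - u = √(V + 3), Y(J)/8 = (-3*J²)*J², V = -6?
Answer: (-105003 + I*√3)² ≈ 1.1026e+10 - 3.6e+5*I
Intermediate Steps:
Y(J) = -24*J⁴ (Y(J) = 8*((-3*J²)*J²) = 8*(-3*J⁴) = -24*J⁴)
u = 3 - I*√3 (u = 3 - √(-6 + 3) = 3 - √(-3) = 3 - I*√3 ≈ 3.0 - 1.732*I)
M = 105003 - I*√3 (M = -(-168)*(-5)⁴ + (3 - I*√3) = -(-168)*625 + (3 - I*√3) = -7*(-15000) + (3 - I*√3) = 105000 + (3 - I*√3) = 105003 - I*√3 ≈ 1.05e+5 - 1.732*I)
M² = (105003 - I*√3)²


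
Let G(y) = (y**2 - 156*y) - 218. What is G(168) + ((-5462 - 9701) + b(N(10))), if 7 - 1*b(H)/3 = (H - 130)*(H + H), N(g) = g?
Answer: -6144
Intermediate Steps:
G(y) = -218 + y**2 - 156*y
b(H) = 21 - 6*H*(-130 + H) (b(H) = 21 - 3*(H - 130)*(H + H) = 21 - 3*(-130 + H)*2*H = 21 - 6*H*(-130 + H))
G(168) + ((-5462 - 9701) + b(N(10))) = (-218 + 168**2 - 156*168) + ((-5462 - 9701) + (21 - 6*10**2 + 780*10)) = (-218 + 28224 - 26208) + (-15163 + (21 - 6*100 + 7800)) = 1798 + (-15163 + (21 - 600 + 7800)) = 1798 + (-15163 + 7221) = 1798 - 7942 = -6144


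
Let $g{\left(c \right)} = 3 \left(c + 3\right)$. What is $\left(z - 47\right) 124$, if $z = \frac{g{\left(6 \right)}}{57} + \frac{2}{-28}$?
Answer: $- \frac{768490}{133} \approx -5778.1$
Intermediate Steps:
$g{\left(c \right)} = 9 + 3 c$ ($g{\left(c \right)} = 3 \left(3 + c\right) = 9 + 3 c$)
$z = \frac{107}{266}$ ($z = \frac{9 + 3 \cdot 6}{57} + \frac{2}{-28} = \left(9 + 18\right) \frac{1}{57} + 2 \left(- \frac{1}{28}\right) = 27 \cdot \frac{1}{57} - \frac{1}{14} = \frac{9}{19} - \frac{1}{14} = \frac{107}{266} \approx 0.40226$)
$\left(z - 47\right) 124 = \left(\frac{107}{266} - 47\right) 124 = \left(- \frac{12395}{266}\right) 124 = - \frac{768490}{133}$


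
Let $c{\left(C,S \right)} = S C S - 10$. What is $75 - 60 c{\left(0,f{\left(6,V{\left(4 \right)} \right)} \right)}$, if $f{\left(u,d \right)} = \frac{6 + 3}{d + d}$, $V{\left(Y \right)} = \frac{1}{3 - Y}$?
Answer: $675$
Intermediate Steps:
$f{\left(u,d \right)} = \frac{9}{2 d}$
$c{\left(C,S \right)} = -10 + C S^{2}$ ($c{\left(C,S \right)} = C S S - 10 = C S^{2} - 10 = -10 + C S^{2}$)
$75 - 60 c{\left(0,f{\left(6,V{\left(4 \right)} \right)} \right)} = 75 - 60 \left(-10 + 0 \left(\frac{9}{2 \left(- \frac{1}{-3 + 4}\right)}\right)^{2}\right) = 75 - 60 \left(-10 + 0 \left(\frac{9}{2 \left(- 1^{-1}\right)}\right)^{2}\right) = 75 - 60 \left(-10 + 0 \left(\frac{9}{2 \left(\left(-1\right) 1\right)}\right)^{2}\right) = 75 - 60 \left(-10 + 0 \left(\frac{9}{2 \left(-1\right)}\right)^{2}\right) = 75 - 60 \left(-10 + 0 \left(\frac{9}{2} \left(-1\right)\right)^{2}\right) = 75 - 60 \left(-10 + 0 \left(- \frac{9}{2}\right)^{2}\right) = 75 - 60 \left(-10 + 0 \cdot \frac{81}{4}\right) = 75 - 60 \left(-10 + 0\right) = 75 - -600 = 75 + 600 = 675$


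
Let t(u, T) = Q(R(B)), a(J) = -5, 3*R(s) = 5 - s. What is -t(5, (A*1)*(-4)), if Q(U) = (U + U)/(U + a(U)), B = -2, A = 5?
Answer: 7/4 ≈ 1.7500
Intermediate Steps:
R(s) = 5/3 - s/3 (R(s) = (5 - s)/3 = 5/3 - s/3)
Q(U) = 2*U/(-5 + U) (Q(U) = (U + U)/(U - 5) = (2*U)/(-5 + U) = 2*U/(-5 + U))
t(u, T) = -7/4 (t(u, T) = 2*(5/3 - 1/3*(-2))/(-5 + (5/3 - 1/3*(-2))) = 2*(5/3 + 2/3)/(-5 + (5/3 + 2/3)) = 2*(7/3)/(-5 + 7/3) = 2*(7/3)/(-8/3) = 2*(7/3)*(-3/8) = -7/4)
-t(5, (A*1)*(-4)) = -1*(-7/4) = 7/4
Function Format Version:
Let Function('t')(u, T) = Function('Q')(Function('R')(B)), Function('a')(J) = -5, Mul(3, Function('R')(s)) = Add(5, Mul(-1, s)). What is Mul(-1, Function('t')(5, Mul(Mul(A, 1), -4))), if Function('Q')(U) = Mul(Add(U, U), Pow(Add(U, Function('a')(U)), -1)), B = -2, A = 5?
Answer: Rational(7, 4) ≈ 1.7500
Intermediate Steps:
Function('R')(s) = Add(Rational(5, 3), Mul(Rational(-1, 3), s)) (Function('R')(s) = Mul(Rational(1, 3), Add(5, Mul(-1, s))) = Add(Rational(5, 3), Mul(Rational(-1, 3), s)))
Function('Q')(U) = Mul(2, U, Pow(Add(-5, U), -1)) (Function('Q')(U) = Mul(Add(U, U), Pow(Add(U, -5), -1)) = Mul(Mul(2, U), Pow(Add(-5, U), -1)) = Mul(2, U, Pow(Add(-5, U), -1)))
Function('t')(u, T) = Rational(-7, 4) (Function('t')(u, T) = Mul(2, Add(Rational(5, 3), Mul(Rational(-1, 3), -2)), Pow(Add(-5, Add(Rational(5, 3), Mul(Rational(-1, 3), -2))), -1)) = Mul(2, Add(Rational(5, 3), Rational(2, 3)), Pow(Add(-5, Add(Rational(5, 3), Rational(2, 3))), -1)) = Mul(2, Rational(7, 3), Pow(Add(-5, Rational(7, 3)), -1)) = Mul(2, Rational(7, 3), Pow(Rational(-8, 3), -1)) = Mul(2, Rational(7, 3), Rational(-3, 8)) = Rational(-7, 4))
Mul(-1, Function('t')(5, Mul(Mul(A, 1), -4))) = Mul(-1, Rational(-7, 4)) = Rational(7, 4)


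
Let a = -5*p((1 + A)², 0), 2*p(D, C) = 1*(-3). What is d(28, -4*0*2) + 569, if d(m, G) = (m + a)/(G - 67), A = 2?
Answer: 76175/134 ≈ 568.47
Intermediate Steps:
p(D, C) = -3/2 (p(D, C) = (1*(-3))/2 = (½)*(-3) = -3/2)
a = 15/2 (a = -5*(-3/2) = 15/2 ≈ 7.5000)
d(m, G) = (15/2 + m)/(-67 + G) (d(m, G) = (m + 15/2)/(G - 67) = (15/2 + m)/(-67 + G))
d(28, -4*0*2) + 569 = (15/2 + 28)/(-67 - 4*0*2) + 569 = (71/2)/(-67 + 0*2) + 569 = (71/2)/(-67 + 0) + 569 = (71/2)/(-67) + 569 = -1/67*71/2 + 569 = -71/134 + 569 = 76175/134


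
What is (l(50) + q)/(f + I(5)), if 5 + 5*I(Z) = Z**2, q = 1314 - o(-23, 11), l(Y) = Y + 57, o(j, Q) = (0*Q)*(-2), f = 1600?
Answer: 1421/1604 ≈ 0.88591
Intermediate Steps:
o(j, Q) = 0 (o(j, Q) = 0*(-2) = 0)
l(Y) = 57 + Y
q = 1314 (q = 1314 - 1*0 = 1314 + 0 = 1314)
I(Z) = -1 + Z**2/5
(l(50) + q)/(f + I(5)) = ((57 + 50) + 1314)/(1600 + (-1 + (1/5)*5**2)) = (107 + 1314)/(1600 + (-1 + (1/5)*25)) = 1421/(1600 + (-1 + 5)) = 1421/(1600 + 4) = 1421/1604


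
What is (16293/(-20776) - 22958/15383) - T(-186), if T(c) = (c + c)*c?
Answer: -22114297626563/319597208 ≈ -69194.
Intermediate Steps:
T(c) = 2*c² (T(c) = (2*c)*c = 2*c²)
(16293/(-20776) - 22958/15383) - T(-186) = (16293/(-20776) - 22958/15383) - 2*(-186)² = (16293*(-1/20776) - 22958*1/15383) - 2*34596 = (-16293/20776 - 22958/15383) - 1*69192 = -727610627/319597208 - 69192 = -22114297626563/319597208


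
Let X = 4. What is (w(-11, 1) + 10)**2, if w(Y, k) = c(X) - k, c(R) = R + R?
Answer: 289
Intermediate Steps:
c(R) = 2*R
w(Y, k) = 8 - k (w(Y, k) = 2*4 - k = 8 - k)
(w(-11, 1) + 10)**2 = ((8 - 1*1) + 10)**2 = ((8 - 1) + 10)**2 = (7 + 10)**2 = 17**2 = 289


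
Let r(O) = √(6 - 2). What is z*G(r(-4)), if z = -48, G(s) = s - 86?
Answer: 4032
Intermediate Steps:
r(O) = 2 (r(O) = √4 = 2)
G(s) = -86 + s
z*G(r(-4)) = -48*(-86 + 2) = -48*(-84) = 4032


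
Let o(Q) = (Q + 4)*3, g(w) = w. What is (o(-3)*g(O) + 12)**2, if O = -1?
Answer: 81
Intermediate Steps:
o(Q) = 12 + 3*Q (o(Q) = (4 + Q)*3 = 12 + 3*Q)
(o(-3)*g(O) + 12)**2 = ((12 + 3*(-3))*(-1) + 12)**2 = ((12 - 9)*(-1) + 12)**2 = (3*(-1) + 12)**2 = (-3 + 12)**2 = 9**2 = 81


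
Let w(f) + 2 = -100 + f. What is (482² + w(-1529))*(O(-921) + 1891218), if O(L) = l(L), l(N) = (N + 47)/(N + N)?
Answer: 401823885314995/921 ≈ 4.3629e+11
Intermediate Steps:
l(N) = (47 + N)/(2*N) (l(N) = (47 + N)/((2*N)) = (47 + N)*(1/(2*N)) = (47 + N)/(2*N))
w(f) = -102 + f (w(f) = -2 + (-100 + f) = -102 + f)
O(L) = (47 + L)/(2*L)
(482² + w(-1529))*(O(-921) + 1891218) = (482² + (-102 - 1529))*((½)*(47 - 921)/(-921) + 1891218) = (232324 - 1631)*((½)*(-1/921)*(-874) + 1891218) = 230693*(437/921 + 1891218) = 230693*(1741812215/921) = 401823885314995/921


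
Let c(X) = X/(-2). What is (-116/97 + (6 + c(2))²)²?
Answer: 5331481/9409 ≈ 566.64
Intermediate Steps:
c(X) = -X/2 (c(X) = X*(-½) = -X/2)
(-116/97 + (6 + c(2))²)² = (-116/97 + (6 - ½*2)²)² = (-116*1/97 + (6 - 1)²)² = (-116/97 + 5²)² = (-116/97 + 25)² = (2309/97)² = 5331481/9409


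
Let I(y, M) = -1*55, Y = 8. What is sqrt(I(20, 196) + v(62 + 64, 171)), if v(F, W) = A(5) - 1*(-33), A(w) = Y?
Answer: I*sqrt(14) ≈ 3.7417*I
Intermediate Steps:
A(w) = 8
I(y, M) = -55
v(F, W) = 41 (v(F, W) = 8 - 1*(-33) = 8 + 33 = 41)
sqrt(I(20, 196) + v(62 + 64, 171)) = sqrt(-55 + 41) = sqrt(-14) = I*sqrt(14)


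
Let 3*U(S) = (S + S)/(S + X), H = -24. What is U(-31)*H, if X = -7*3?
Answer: -124/13 ≈ -9.5385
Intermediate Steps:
X = -21
U(S) = 2*S/(3*(-21 + S)) (U(S) = ((S + S)/(S - 21))/3 = ((2*S)/(-21 + S))/3 = (2*S/(-21 + S))/3 = 2*S/(3*(-21 + S)))
U(-31)*H = ((2/3)*(-31)/(-21 - 31))*(-24) = ((2/3)*(-31)/(-52))*(-24) = ((2/3)*(-31)*(-1/52))*(-24) = (31/78)*(-24) = -124/13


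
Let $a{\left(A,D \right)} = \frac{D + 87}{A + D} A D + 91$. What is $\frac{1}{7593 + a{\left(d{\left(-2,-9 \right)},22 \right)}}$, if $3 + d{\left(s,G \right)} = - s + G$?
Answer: $\frac{3}{17057} \approx 0.00017588$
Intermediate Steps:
$d{\left(s,G \right)} = -3 + G - s$ ($d{\left(s,G \right)} = -3 + \left(- s + G\right) = -3 + \left(G - s\right) = -3 + G - s$)
$a{\left(A,D \right)} = 91 + \frac{A D \left(87 + D\right)}{A + D}$ ($a{\left(A,D \right)} = \frac{87 + D}{A + D} A D + 91 = \frac{A \left(87 + D\right)}{A + D} D + 91 = \frac{A D \left(87 + D\right)}{A + D} + 91 = 91 + \frac{A D \left(87 + D\right)}{A + D}$)
$\frac{1}{7593 + a{\left(d{\left(-2,-9 \right)},22 \right)}} = \frac{1}{7593 + \frac{91 \left(-3 - 9 - -2\right) + 91 \cdot 22 + \left(-3 - 9 - -2\right) 22^{2} + 87 \left(-3 - 9 - -2\right) 22}{\left(-3 - 9 - -2\right) + 22}} = \frac{1}{7593 + \frac{91 \left(-3 - 9 + 2\right) + 2002 + \left(-3 - 9 + 2\right) 484 + 87 \left(-3 - 9 + 2\right) 22}{\left(-3 - 9 + 2\right) + 22}} = \frac{1}{7593 + \frac{91 \left(-10\right) + 2002 - 4840 + 87 \left(-10\right) 22}{-10 + 22}} = \frac{1}{7593 + \frac{-910 + 2002 - 4840 - 19140}{12}} = \frac{1}{7593 + \frac{1}{12} \left(-22888\right)} = \frac{1}{7593 - \frac{5722}{3}} = \frac{1}{\frac{17057}{3}} = \frac{3}{17057}$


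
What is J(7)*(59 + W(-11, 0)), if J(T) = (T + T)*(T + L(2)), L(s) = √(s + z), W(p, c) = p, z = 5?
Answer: 4704 + 672*√7 ≈ 6481.9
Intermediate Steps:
L(s) = √(5 + s) (L(s) = √(s + 5) = √(5 + s))
J(T) = 2*T*(T + √7) (J(T) = (T + T)*(T + √(5 + 2)) = (2*T)*(T + √7) = 2*T*(T + √7))
J(7)*(59 + W(-11, 0)) = (2*7*(7 + √7))*(59 - 11) = (98 + 14*√7)*48 = 4704 + 672*√7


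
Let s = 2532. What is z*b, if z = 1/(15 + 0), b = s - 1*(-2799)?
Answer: 1777/5 ≈ 355.40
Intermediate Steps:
b = 5331 (b = 2532 - 1*(-2799) = 2532 + 2799 = 5331)
z = 1/15 ≈ 0.066667
z*b = (1/15)*5331 = 1777/5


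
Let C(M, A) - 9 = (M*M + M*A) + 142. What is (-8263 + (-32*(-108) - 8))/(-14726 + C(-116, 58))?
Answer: 4815/7847 ≈ 0.61361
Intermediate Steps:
C(M, A) = 151 + M**2 + A*M (C(M, A) = 9 + ((M*M + M*A) + 142) = 9 + ((M**2 + A*M) + 142) = 9 + (142 + M**2 + A*M) = 151 + M**2 + A*M)
(-8263 + (-32*(-108) - 8))/(-14726 + C(-116, 58)) = (-8263 + (-32*(-108) - 8))/(-14726 + (151 + (-116)**2 + 58*(-116))) = (-8263 + (3456 - 8))/(-14726 + (151 + 13456 - 6728)) = (-8263 + 3448)/(-14726 + 6879) = -4815/(-7847) = -4815*(-1/7847) = 4815/7847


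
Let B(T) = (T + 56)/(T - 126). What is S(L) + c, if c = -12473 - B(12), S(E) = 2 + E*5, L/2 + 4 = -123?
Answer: -783203/57 ≈ -13740.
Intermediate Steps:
L = -254 (L = -8 + 2*(-123) = -8 - 246 = -254)
B(T) = (56 + T)/(-126 + T)
S(E) = 2 + 5*E
c = -710927/57 (c = -12473 - (56 + 12)/(-126 + 12) = -12473 - 68/(-114) = -12473 - (-1)*68/114 = -12473 - 1*(-34/57) = -12473 + 34/57 = -710927/57 ≈ -12472.)
S(L) + c = (2 + 5*(-254)) - 710927/57 = (2 - 1270) - 710927/57 = -1268 - 710927/57 = -783203/57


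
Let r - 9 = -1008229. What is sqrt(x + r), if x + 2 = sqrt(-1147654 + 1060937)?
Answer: sqrt(-1008222 + I*sqrt(86717)) ≈ 0.147 + 1004.1*I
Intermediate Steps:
r = -1008220 (r = 9 - 1008229 = -1008220)
x = -2 + I*sqrt(86717) (x = -2 + sqrt(-1147654 + 1060937) = -2 + sqrt(-86717) = -2 + I*sqrt(86717) ≈ -2.0 + 294.48*I)
sqrt(x + r) = sqrt((-2 + I*sqrt(86717)) - 1008220) = sqrt(-1008222 + I*sqrt(86717))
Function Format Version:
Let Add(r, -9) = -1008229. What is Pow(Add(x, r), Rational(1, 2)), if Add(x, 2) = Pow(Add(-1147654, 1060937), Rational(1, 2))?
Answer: Pow(Add(-1008222, Mul(I, Pow(86717, Rational(1, 2)))), Rational(1, 2)) ≈ Add(0.147, Mul(1004.1, I))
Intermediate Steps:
r = -1008220 (r = Add(9, -1008229) = -1008220)
x = Add(-2, Mul(I, Pow(86717, Rational(1, 2)))) (x = Add(-2, Pow(Add(-1147654, 1060937), Rational(1, 2))) = Add(-2, Pow(-86717, Rational(1, 2))) = Add(-2, Mul(I, Pow(86717, Rational(1, 2)))) ≈ Add(-2.0000, Mul(294.48, I)))
Pow(Add(x, r), Rational(1, 2)) = Pow(Add(Add(-2, Mul(I, Pow(86717, Rational(1, 2)))), -1008220), Rational(1, 2)) = Pow(Add(-1008222, Mul(I, Pow(86717, Rational(1, 2)))), Rational(1, 2))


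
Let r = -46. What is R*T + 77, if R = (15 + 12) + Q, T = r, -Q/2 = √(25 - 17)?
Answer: -1165 + 184*√2 ≈ -904.79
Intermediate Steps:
Q = -4*√2 (Q = -2*√(25 - 17) = -4*√2 ≈ -5.6569)
T = -46
R = 27 - 4*√2 (R = (15 + 12) - 4*√2 = 27 - 4*√2 ≈ 21.343)
R*T + 77 = (27 - 4*√2)*(-46) + 77 = (-1242 + 184*√2) + 77 = -1165 + 184*√2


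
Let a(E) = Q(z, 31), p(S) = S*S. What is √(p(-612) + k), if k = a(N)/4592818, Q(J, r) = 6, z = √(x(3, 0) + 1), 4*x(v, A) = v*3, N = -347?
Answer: √1975155647338616091/2296409 ≈ 612.00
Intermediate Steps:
x(v, A) = 3*v/4 (x(v, A) = (v*3)/4 = (3*v)/4 = 3*v/4)
p(S) = S²
z = √13/2 (z = √((¾)*3 + 1) = √(9/4 + 1) = √(13/4) = √13/2 ≈ 1.8028)
a(E) = 6
k = 3/2296409 (k = 6/4592818 = 6*(1/4592818) = 3/2296409 ≈ 1.3064e-6)
√(p(-612) + k) = √((-612)² + 3/2296409) = √(374544 + 3/2296409) = √(860106212499/2296409) = √1975155647338616091/2296409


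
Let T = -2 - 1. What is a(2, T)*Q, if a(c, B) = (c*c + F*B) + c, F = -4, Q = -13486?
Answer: -242748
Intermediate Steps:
T = -3
a(c, B) = c + c**2 - 4*B (a(c, B) = (c*c - 4*B) + c = (c**2 - 4*B) + c = c + c**2 - 4*B)
a(2, T)*Q = (2 + 2**2 - 4*(-3))*(-13486) = (2 + 4 + 12)*(-13486) = 18*(-13486) = -242748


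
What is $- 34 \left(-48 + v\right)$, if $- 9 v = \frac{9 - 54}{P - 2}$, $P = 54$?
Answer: $\frac{42347}{26} \approx 1628.7$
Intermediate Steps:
$v = \frac{5}{52}$ ($v = - \frac{\left(9 - 54\right) \frac{1}{54 - 2}}{9} = - \frac{\left(-45\right) \frac{1}{52}}{9} = \left(- \frac{1}{9}\right) \left(- \frac{45}{52}\right) = \frac{5}{52} \approx 0.096154$)
$- 34 \left(-48 + v\right) = - 34 \left(-48 + \frac{5}{52}\right) = \left(-34\right) \left(- \frac{2491}{52}\right) = \frac{42347}{26}$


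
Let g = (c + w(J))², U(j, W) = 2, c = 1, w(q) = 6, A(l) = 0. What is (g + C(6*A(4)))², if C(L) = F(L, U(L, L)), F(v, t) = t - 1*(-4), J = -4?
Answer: 3025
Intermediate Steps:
F(v, t) = 4 + t (F(v, t) = t + 4 = 4 + t)
g = 49 (g = (1 + 6)² = 7² = 49)
C(L) = 6 (C(L) = 4 + 2 = 6)
(g + C(6*A(4)))² = (49 + 6)² = 55² = 3025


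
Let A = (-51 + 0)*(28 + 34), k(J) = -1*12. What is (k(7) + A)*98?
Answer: -311052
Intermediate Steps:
k(J) = -12
A = -3162 (A = -51*62 = -3162)
(k(7) + A)*98 = (-12 - 3162)*98 = -3174*98 = -311052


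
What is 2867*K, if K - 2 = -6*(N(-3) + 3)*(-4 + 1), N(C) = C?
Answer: 5734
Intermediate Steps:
K = 2 (K = 2 - 6*(-3 + 3)*(-4 + 1) = 2 - 0*(-3) = 2 - 6*0 = 2 + 0 = 2)
2867*K = 2867*2 = 5734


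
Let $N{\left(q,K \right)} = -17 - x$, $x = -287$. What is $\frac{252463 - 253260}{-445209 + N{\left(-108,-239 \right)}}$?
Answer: $\frac{797}{444939} \approx 0.0017913$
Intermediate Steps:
$N{\left(q,K \right)} = 270$ ($N{\left(q,K \right)} = -17 - -287 = -17 + 287 = 270$)
$\frac{252463 - 253260}{-445209 + N{\left(-108,-239 \right)}} = \frac{252463 - 253260}{-445209 + 270} = - \frac{797}{-444939} = \left(-797\right) \left(- \frac{1}{444939}\right) = \frac{797}{444939}$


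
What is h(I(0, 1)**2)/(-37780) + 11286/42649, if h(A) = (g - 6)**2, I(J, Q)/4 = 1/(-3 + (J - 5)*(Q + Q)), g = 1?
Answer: 85063771/322255844 ≈ 0.26396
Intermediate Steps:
I(J, Q) = 4/(-3 + 2*Q*(-5 + J)) (I(J, Q) = 4/(-3 + (J - 5)*(Q + Q)) = 4/(-3 + (-5 + J)*(2*Q)) = 4/(-3 + 2*Q*(-5 + J)))
h(A) = 25 (h(A) = (1 - 6)**2 = (-5)**2 = 25)
h(I(0, 1)**2)/(-37780) + 11286/42649 = 25/(-37780) + 11286/42649 = 25*(-1/37780) + 11286*(1/42649) = -5/7556 + 11286/42649 = 85063771/322255844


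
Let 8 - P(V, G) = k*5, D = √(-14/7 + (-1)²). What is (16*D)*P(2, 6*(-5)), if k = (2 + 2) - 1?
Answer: -112*I ≈ -112.0*I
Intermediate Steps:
k = 3 (k = 4 - 1 = 3)
D = I (D = √(-14*⅐ + 1) = √(-2 + 1) = √(-1) = I ≈ 1.0*I)
P(V, G) = -7 (P(V, G) = 8 - 3*5 = 8 - 1*15 = 8 - 15 = -7)
(16*D)*P(2, 6*(-5)) = (16*I)*(-7) = -112*I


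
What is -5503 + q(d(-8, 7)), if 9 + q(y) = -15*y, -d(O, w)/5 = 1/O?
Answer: -44171/8 ≈ -5521.4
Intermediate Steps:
d(O, w) = -5/O
q(y) = -9 - 15*y
-5503 + q(d(-8, 7)) = -5503 + (-9 - (-75)/(-8)) = -5503 + (-9 - (-75)*(-1)/8) = -5503 + (-9 - 15*5/8) = -5503 + (-9 - 75/8) = -5503 - 147/8 = -44171/8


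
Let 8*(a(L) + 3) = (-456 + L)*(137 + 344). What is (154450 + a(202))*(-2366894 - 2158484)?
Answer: -1259641228989/2 ≈ -6.2982e+11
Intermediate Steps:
a(L) = -27420 + 481*L/8 (a(L) = -3 + ((-456 + L)*(137 + 344))/8 = -3 + ((-456 + L)*481)/8 = -3 + (-219336 + 481*L)/8 = -3 + (-27417 + 481*L/8) = -27420 + 481*L/8)
(154450 + a(202))*(-2366894 - 2158484) = (154450 + (-27420 + (481/8)*202))*(-2366894 - 2158484) = (154450 + (-27420 + 48581/4))*(-4525378) = (154450 - 61099/4)*(-4525378) = (556701/4)*(-4525378) = -1259641228989/2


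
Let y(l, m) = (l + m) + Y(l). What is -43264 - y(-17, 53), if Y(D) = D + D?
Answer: -43266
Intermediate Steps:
Y(D) = 2*D
y(l, m) = m + 3*l (y(l, m) = (l + m) + 2*l = m + 3*l)
-43264 - y(-17, 53) = -43264 - (53 + 3*(-17)) = -43264 - (53 - 51) = -43264 - 1*2 = -43264 - 2 = -43266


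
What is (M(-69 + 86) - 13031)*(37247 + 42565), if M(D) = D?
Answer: -1038673368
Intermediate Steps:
(M(-69 + 86) - 13031)*(37247 + 42565) = ((-69 + 86) - 13031)*(37247 + 42565) = (17 - 13031)*79812 = -13014*79812 = -1038673368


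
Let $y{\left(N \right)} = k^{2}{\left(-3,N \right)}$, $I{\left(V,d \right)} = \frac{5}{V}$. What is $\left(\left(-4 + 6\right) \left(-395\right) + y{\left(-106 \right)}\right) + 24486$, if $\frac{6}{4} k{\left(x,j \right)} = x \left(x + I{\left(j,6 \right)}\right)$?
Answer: $\frac{66666393}{2809} \approx 23733.0$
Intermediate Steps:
$k{\left(x,j \right)} = \frac{2 x \left(x + \frac{5}{j}\right)}{3}$
$y{\left(N \right)} = \frac{4 \left(5 - 3 N\right)^{2}}{N^{2}}$ ($y{\left(N \right)} = \left(\frac{2}{3} \left(-3\right) \frac{1}{N} \left(5 + N \left(-3\right)\right)\right)^{2} = \left(\frac{2}{3} \left(-3\right) \frac{1}{N} \left(5 - 3 N\right)\right)^{2} = \left(- \frac{2 \left(5 - 3 N\right)}{N}\right)^{2} = \frac{4 \left(5 - 3 N\right)^{2}}{N^{2}}$)
$\left(\left(-4 + 6\right) \left(-395\right) + y{\left(-106 \right)}\right) + 24486 = \left(\left(-4 + 6\right) \left(-395\right) + \frac{4 \left(-5 + 3 \left(-106\right)\right)^{2}}{11236}\right) + 24486 = \left(2 \left(-395\right) + 4 \cdot \frac{1}{11236} \left(-5 - 318\right)^{2}\right) + 24486 = \left(-790 + 4 \cdot \frac{1}{11236} \left(-323\right)^{2}\right) + 24486 = \left(-790 + 4 \cdot \frac{1}{11236} \cdot 104329\right) + 24486 = \left(-790 + \frac{104329}{2809}\right) + 24486 = - \frac{2114781}{2809} + 24486 = \frac{66666393}{2809}$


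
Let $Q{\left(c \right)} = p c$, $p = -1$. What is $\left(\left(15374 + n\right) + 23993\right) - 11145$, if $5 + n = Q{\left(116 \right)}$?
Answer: $28101$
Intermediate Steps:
$Q{\left(c \right)} = - c$
$n = -121$ ($n = -5 - 116 = -121$)
$\left(\left(15374 + n\right) + 23993\right) - 11145 = \left(\left(15374 - 121\right) + 23993\right) - 11145 = \left(15253 + 23993\right) - 11145 = 39246 - 11145 = 28101$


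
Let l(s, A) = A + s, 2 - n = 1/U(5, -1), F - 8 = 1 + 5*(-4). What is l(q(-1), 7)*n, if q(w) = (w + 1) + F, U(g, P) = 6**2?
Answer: -71/9 ≈ -7.8889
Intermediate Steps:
U(g, P) = 36
F = -11 (F = 8 + (1 + 5*(-4)) = 8 + (1 - 20) = 8 - 19 = -11)
q(w) = -10 + w (q(w) = (w + 1) - 11 = (1 + w) - 11 = -10 + w)
n = 71/36 (n = 2 - 1/36 = 71/36 ≈ 1.9722)
l(q(-1), 7)*n = (7 + (-10 - 1))*(71/36) = (7 - 11)*(71/36) = -4*71/36 = -71/9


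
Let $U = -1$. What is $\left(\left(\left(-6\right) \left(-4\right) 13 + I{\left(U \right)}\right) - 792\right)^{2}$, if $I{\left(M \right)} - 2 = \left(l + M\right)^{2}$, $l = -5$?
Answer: $195364$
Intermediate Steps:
$I{\left(M \right)} = 2 + \left(-5 + M\right)^{2}$
$\left(\left(\left(-6\right) \left(-4\right) 13 + I{\left(U \right)}\right) - 792\right)^{2} = \left(\left(\left(-6\right) \left(-4\right) 13 + \left(2 + \left(-5 - 1\right)^{2}\right)\right) - 792\right)^{2} = \left(\left(24 \cdot 13 + \left(2 + \left(-6\right)^{2}\right)\right) - 792\right)^{2} = \left(\left(312 + \left(2 + 36\right)\right) - 792\right)^{2} = \left(\left(312 + 38\right) - 792\right)^{2} = \left(350 - 792\right)^{2} = \left(-442\right)^{2} = 195364$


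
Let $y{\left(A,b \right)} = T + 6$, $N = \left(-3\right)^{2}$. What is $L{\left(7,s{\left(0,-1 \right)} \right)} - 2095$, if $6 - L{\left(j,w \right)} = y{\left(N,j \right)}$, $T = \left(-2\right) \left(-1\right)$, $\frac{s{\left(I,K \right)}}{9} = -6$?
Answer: $-2097$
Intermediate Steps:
$s{\left(I,K \right)} = -54$ ($s{\left(I,K \right)} = 9 \left(-6\right) = -54$)
$T = 2$
$N = 9$
$y{\left(A,b \right)} = 8$ ($y{\left(A,b \right)} = 2 + 6 = 8$)
$L{\left(j,w \right)} = -2$ ($L{\left(j,w \right)} = 6 - 8 = -2$)
$L{\left(7,s{\left(0,-1 \right)} \right)} - 2095 = -2 - 2095 = -2097$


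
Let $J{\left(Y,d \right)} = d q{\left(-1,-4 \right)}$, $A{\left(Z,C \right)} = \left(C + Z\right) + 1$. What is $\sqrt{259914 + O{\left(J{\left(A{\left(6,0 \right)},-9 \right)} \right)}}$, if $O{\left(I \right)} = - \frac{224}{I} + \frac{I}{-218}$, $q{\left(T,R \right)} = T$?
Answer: $\frac{\sqrt{111158713390}}{654} \approx 509.79$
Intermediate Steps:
$A{\left(Z,C \right)} = 1 + C + Z$
$J{\left(Y,d \right)} = - d$ ($J{\left(Y,d \right)} = d \left(-1\right) = - d$)
$O{\left(I \right)} = - \frac{224}{I} - \frac{I}{218}$ ($O{\left(I \right)} = - \frac{224}{I} + I \left(- \frac{1}{218}\right) = - \frac{224}{I} - \frac{I}{218}$)
$\sqrt{259914 + O{\left(J{\left(A{\left(6,0 \right)},-9 \right)} \right)}} = \sqrt{259914 - \left(\frac{224}{9} + \frac{1}{218} \left(-1\right) \left(-9\right)\right)} = \sqrt{259914 - \left(\frac{9}{218} + \frac{224}{9}\right)} = \sqrt{259914 - \frac{48913}{1962}} = \sqrt{\frac{509902355}{1962}} = \frac{\sqrt{111158713390}}{654}$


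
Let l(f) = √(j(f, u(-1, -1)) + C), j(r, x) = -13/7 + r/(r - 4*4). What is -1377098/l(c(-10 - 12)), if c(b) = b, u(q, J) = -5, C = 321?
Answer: -1377098*√5655559/42523 ≈ -77016.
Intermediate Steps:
j(r, x) = -13/7 + r/(-16 + r) (j(r, x) = -13*⅐ + r/(r - 16) = -13/7 + r/(-16 + r))
l(f) = √(321 + 2*(104 - 3*f)/(7*(-16 + f))) (l(f) = √(2*(104 - 3*f)/(7*(-16 + f)) + 321) = √(321 + 2*(104 - 3*f)/(7*(-16 + f))))
-1377098/l(c(-10 - 12)) = -1377098*√7/(√(-1/(-16 + (-10 - 12)))*√(35744 - 2241*(-10 - 12))) = -1377098*√595322/(85046*√(-1/(-16 - 22))) = -1377098*√595322/(85046*√(-1/(-38))) = -1377098*√5655559/42523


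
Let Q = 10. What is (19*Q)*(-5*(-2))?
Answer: 1900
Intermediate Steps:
(19*Q)*(-5*(-2)) = (19*10)*(-5*(-2)) = 190*10 = 1900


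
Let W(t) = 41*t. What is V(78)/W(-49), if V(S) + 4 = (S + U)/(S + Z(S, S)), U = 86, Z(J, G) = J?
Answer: 115/78351 ≈ 0.0014678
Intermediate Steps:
V(S) = -4 + (86 + S)/(2*S) (V(S) = -4 + (S + 86)/(S + S) = -4 + (86 + S)/((2*S)) = -4 + (86 + S)*(1/(2*S)) = -4 + (86 + S)/(2*S))
V(78)/W(-49) = (-7/2 + 43/78)/((41*(-49))) = (-7/2 + 43*(1/78))/(-2009) = (-7/2 + 43/78)*(-1/2009) = -115/39*(-1/2009) = 115/78351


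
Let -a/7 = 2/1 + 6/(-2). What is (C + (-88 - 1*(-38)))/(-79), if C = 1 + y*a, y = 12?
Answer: -35/79 ≈ -0.44304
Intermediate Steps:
a = 7 (a = -7*(2/1 + 6/(-2)) = -7*(2*1 + 6*(-1/2)) = -7*(2 - 3) = -7*(-1) = 7)
C = 85 (C = 1 + 12*7 = 1 + 84 = 85)
(C + (-88 - 1*(-38)))/(-79) = (85 + (-88 - 1*(-38)))/(-79) = (85 + (-88 + 38))*(-1/79) = (85 - 50)*(-1/79) = 35*(-1/79) = -35/79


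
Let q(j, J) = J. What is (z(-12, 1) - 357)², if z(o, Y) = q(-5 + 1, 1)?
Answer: 126736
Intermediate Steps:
z(o, Y) = 1
(z(-12, 1) - 357)² = (1 - 357)² = (-356)² = 126736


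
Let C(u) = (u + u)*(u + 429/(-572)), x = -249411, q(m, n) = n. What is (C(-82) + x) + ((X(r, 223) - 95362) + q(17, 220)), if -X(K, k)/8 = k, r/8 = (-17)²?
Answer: -332766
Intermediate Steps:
r = 2312 (r = 8*(-17)² = 8*289 = 2312)
X(K, k) = -8*k
C(u) = 2*u*(-¾ + u) (C(u) = (2*u)*(u + 429*(-1/572)) = (2*u)*(u - ¾) = (2*u)*(-¾ + u) = 2*u*(-¾ + u))
(C(-82) + x) + ((X(r, 223) - 95362) + q(17, 220)) = ((½)*(-82)*(-3 + 4*(-82)) - 249411) + ((-8*223 - 95362) + 220) = ((½)*(-82)*(-3 - 328) - 249411) + ((-1784 - 95362) + 220) = ((½)*(-82)*(-331) - 249411) + (-97146 + 220) = (13571 - 249411) - 96926 = -235840 - 96926 = -332766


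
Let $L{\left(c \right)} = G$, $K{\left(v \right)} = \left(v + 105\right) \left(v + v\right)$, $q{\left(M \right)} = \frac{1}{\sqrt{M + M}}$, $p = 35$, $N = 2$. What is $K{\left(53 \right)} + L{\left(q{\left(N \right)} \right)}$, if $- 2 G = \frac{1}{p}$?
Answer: $\frac{1172359}{70} \approx 16748.0$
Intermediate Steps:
$q{\left(M \right)} = \frac{\sqrt{2}}{2 \sqrt{M}}$ ($q{\left(M \right)} = \frac{1}{\sqrt{2 M}} = \frac{1}{\sqrt{2} \sqrt{M}} = \frac{\sqrt{2}}{2 \sqrt{M}}$)
$K{\left(v \right)} = 2 v \left(105 + v\right)$ ($K{\left(v \right)} = \left(105 + v\right) 2 v = 2 v \left(105 + v\right)$)
$G = - \frac{1}{70}$ ($G = - \frac{1}{2 \cdot 35} = \left(- \frac{1}{2}\right) \frac{1}{35} = - \frac{1}{70} \approx -0.014286$)
$L{\left(c \right)} = - \frac{1}{70}$
$K{\left(53 \right)} + L{\left(q{\left(N \right)} \right)} = 2 \cdot 53 \left(105 + 53\right) - \frac{1}{70} = 2 \cdot 53 \cdot 158 - \frac{1}{70} = 16748 - \frac{1}{70} = \frac{1172359}{70}$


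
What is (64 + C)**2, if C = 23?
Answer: 7569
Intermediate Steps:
(64 + C)**2 = (64 + 23)**2 = 87**2 = 7569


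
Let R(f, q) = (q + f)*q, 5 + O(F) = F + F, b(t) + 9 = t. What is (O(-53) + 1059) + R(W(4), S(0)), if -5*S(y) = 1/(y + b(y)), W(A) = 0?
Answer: 1919701/2025 ≈ 948.00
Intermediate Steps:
b(t) = -9 + t
S(y) = -1/(5*(-9 + 2*y)) (S(y) = -1/(5*(y + (-9 + y))) = -1/(5*(-9 + 2*y)))
O(F) = -5 + 2*F (O(F) = -5 + (F + F) = -5 + 2*F)
R(f, q) = q*(f + q) (R(f, q) = (f + q)*q = q*(f + q))
(O(-53) + 1059) + R(W(4), S(0)) = ((-5 + 2*(-53)) + 1059) + (-1/(-45 + 10*0))*(0 - 1/(-45 + 10*0)) = ((-5 - 106) + 1059) + (-1/(-45 + 0))*(0 - 1/(-45 + 0)) = (-111 + 1059) + (-1/(-45))*(0 - 1/(-45)) = 948 + (-1*(-1/45))*(0 - 1*(-1/45)) = 948 + (0 + 1/45)/45 = 948 + (1/45)*(1/45) = 948 + 1/2025 = 1919701/2025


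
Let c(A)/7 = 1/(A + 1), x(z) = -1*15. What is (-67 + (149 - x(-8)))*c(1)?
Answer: 679/2 ≈ 339.50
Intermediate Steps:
x(z) = -15
c(A) = 7/(1 + A) (c(A) = 7/(A + 1) = 7/(1 + A))
(-67 + (149 - x(-8)))*c(1) = (-67 + (149 - 1*(-15)))*(7/(1 + 1)) = (-67 + (149 + 15))*(7/2) = (-67 + 164)*(7*(½)) = 97*(7/2) = 679/2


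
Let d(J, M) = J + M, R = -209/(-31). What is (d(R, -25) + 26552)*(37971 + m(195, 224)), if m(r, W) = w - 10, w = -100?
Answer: 31142414106/31 ≈ 1.0046e+9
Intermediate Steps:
R = 209/31 (R = -209*(-1/31) = 209/31 ≈ 6.7419)
m(r, W) = -110 (m(r, W) = -100 - 10 = -110)
(d(R, -25) + 26552)*(37971 + m(195, 224)) = ((209/31 - 25) + 26552)*(37971 - 110) = (-566/31 + 26552)*37861 = (822546/31)*37861 = 31142414106/31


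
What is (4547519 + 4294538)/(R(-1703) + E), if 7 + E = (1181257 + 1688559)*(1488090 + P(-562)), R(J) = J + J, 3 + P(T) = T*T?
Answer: 8842057/5176950043283 ≈ 1.7080e-6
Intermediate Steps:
P(T) = -3 + T**2 (P(T) = -3 + T*T = -3 + T**2)
R(J) = 2*J
E = 5176950046689 (E = -7 + (1181257 + 1688559)*(1488090 + (-3 + (-562)**2)) = -7 + 2869816*(1488090 + (-3 + 315844)) = -7 + 2869816*(1488090 + 315841) = -7 + 2869816*1803931 = -7 + 5176950046696 = 5176950046689)
(4547519 + 4294538)/(R(-1703) + E) = (4547519 + 4294538)/(2*(-1703) + 5176950046689) = 8842057/(-3406 + 5176950046689) = 8842057/5176950043283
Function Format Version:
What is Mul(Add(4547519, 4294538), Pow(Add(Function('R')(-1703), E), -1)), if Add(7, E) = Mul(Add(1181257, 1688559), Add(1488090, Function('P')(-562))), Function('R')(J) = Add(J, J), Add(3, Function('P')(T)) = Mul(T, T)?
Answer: Rational(8842057, 5176950043283) ≈ 1.7080e-6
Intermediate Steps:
Function('P')(T) = Add(-3, Pow(T, 2)) (Function('P')(T) = Add(-3, Mul(T, T)) = Add(-3, Pow(T, 2)))
Function('R')(J) = Mul(2, J)
E = 5176950046689 (E = Add(-7, Mul(Add(1181257, 1688559), Add(1488090, Add(-3, Pow(-562, 2))))) = Add(-7, Mul(2869816, Add(1488090, Add(-3, 315844)))) = Add(-7, Mul(2869816, Add(1488090, 315841))) = Add(-7, Mul(2869816, 1803931)) = Add(-7, 5176950046696) = 5176950046689)
Mul(Add(4547519, 4294538), Pow(Add(Function('R')(-1703), E), -1)) = Mul(Add(4547519, 4294538), Pow(Add(Mul(2, -1703), 5176950046689), -1)) = Mul(8842057, Pow(Add(-3406, 5176950046689), -1)) = Mul(8842057, Pow(5176950043283, -1)) = Mul(8842057, Rational(1, 5176950043283)) = Rational(8842057, 5176950043283)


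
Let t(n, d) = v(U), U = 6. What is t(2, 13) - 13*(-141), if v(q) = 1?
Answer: 1834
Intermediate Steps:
t(n, d) = 1
t(2, 13) - 13*(-141) = 1 - 13*(-141) = 1 + 1833 = 1834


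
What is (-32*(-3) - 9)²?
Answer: 7569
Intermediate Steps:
(-32*(-3) - 9)² = (96 - 9)² = 87² = 7569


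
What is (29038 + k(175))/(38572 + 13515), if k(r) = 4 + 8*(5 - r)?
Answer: 27682/52087 ≈ 0.53146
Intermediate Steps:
k(r) = 44 - 8*r (k(r) = 4 + (40 - 8*r) = 44 - 8*r)
(29038 + k(175))/(38572 + 13515) = (29038 + (44 - 8*175))/(38572 + 13515) = (29038 + (44 - 1400))/52087 = (29038 - 1356)*(1/52087) = 27682*(1/52087) = 27682/52087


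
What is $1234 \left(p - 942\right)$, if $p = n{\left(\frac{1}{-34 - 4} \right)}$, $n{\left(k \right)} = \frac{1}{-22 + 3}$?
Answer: $- \frac{22087366}{19} \approx -1.1625 \cdot 10^{6}$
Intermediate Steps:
$n{\left(k \right)} = - \frac{1}{19}$ ($n{\left(k \right)} = \frac{1}{-19} = - \frac{1}{19}$)
$p = - \frac{1}{19} \approx -0.052632$
$1234 \left(p - 942\right) = 1234 \left(- \frac{1}{19} - 942\right) = 1234 \left(- \frac{17899}{19}\right) = - \frac{22087366}{19}$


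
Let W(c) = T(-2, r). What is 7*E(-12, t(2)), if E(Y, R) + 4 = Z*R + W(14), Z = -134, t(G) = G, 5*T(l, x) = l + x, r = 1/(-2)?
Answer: -3815/2 ≈ -1907.5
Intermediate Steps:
r = -1/2 ≈ -0.50000
T(l, x) = l/5 + x/5 (T(l, x) = (l + x)/5 = l/5 + x/5)
W(c) = -1/2 (W(c) = (1/5)*(-2) + (1/5)*(-1/2) = -2/5 - 1/10 = -1/2)
E(Y, R) = -9/2 - 134*R (E(Y, R) = -4 + (-134*R - 1/2) = -4 + (-1/2 - 134*R) = -9/2 - 134*R)
7*E(-12, t(2)) = 7*(-9/2 - 134*2) = 7*(-9/2 - 268) = 7*(-545/2) = -3815/2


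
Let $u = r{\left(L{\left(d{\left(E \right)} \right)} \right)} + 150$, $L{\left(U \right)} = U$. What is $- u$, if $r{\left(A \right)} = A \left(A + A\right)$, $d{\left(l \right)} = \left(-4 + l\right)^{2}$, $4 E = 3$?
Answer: $- \frac{47761}{128} \approx -373.13$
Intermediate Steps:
$E = \frac{3}{4}$ ($E = \frac{1}{4} \cdot 3 = \frac{3}{4} \approx 0.75$)
$r{\left(A \right)} = 2 A^{2}$ ($r{\left(A \right)} = A 2 A = 2 A^{2}$)
$u = \frac{47761}{128}$ ($u = 2 \left(\left(-4 + \frac{3}{4}\right)^{2}\right)^{2} + 150 = 2 \left(\left(- \frac{13}{4}\right)^{2}\right)^{2} + 150 = 2 \left(\frac{169}{16}\right)^{2} + 150 = 2 \cdot \frac{28561}{256} + 150 = \frac{28561}{128} + 150 = \frac{47761}{128} \approx 373.13$)
$- u = \left(-1\right) \frac{47761}{128} = - \frac{47761}{128}$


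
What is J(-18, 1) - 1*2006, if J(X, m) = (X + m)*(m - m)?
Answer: -2006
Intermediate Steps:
J(X, m) = 0 (J(X, m) = (X + m)*0 = 0)
J(-18, 1) - 1*2006 = 0 - 1*2006 = 0 - 2006 = -2006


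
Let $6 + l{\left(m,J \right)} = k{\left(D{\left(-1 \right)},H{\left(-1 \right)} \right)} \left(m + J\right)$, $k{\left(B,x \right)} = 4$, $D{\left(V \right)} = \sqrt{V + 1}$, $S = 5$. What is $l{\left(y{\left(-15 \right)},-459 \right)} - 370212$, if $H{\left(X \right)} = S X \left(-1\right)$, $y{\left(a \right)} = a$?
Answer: $-372114$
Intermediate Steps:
$D{\left(V \right)} = \sqrt{1 + V}$
$H{\left(X \right)} = - 5 X$ ($H{\left(X \right)} = 5 X \left(-1\right) = - 5 X$)
$l{\left(m,J \right)} = -6 + 4 J + 4 m$ ($l{\left(m,J \right)} = -6 + 4 \left(m + J\right) = -6 + 4 \left(J + m\right) = -6 + \left(4 J + 4 m\right) = -6 + 4 J + 4 m$)
$l{\left(y{\left(-15 \right)},-459 \right)} - 370212 = \left(-6 + 4 \left(-459\right) + 4 \left(-15\right)\right) - 370212 = \left(-6 - 1836 - 60\right) - 370212 = -1902 - 370212 = -372114$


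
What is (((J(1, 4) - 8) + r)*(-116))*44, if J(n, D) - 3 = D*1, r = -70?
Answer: 362384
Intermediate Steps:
J(n, D) = 3 + D (J(n, D) = 3 + D*1 = 3 + D)
(((J(1, 4) - 8) + r)*(-116))*44 = ((((3 + 4) - 8) - 70)*(-116))*44 = (((7 - 8) - 70)*(-116))*44 = ((-1 - 70)*(-116))*44 = -71*(-116)*44 = 8236*44 = 362384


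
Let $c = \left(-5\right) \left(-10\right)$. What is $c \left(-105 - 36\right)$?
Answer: $-7050$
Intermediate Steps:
$c = 50$
$c \left(-105 - 36\right) = 50 \left(-105 - 36\right) = 50 \left(-141\right) = -7050$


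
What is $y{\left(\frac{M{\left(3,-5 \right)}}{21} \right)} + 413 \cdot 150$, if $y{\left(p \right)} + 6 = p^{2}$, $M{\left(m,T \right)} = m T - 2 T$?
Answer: $\frac{27317329}{441} \approx 61944.0$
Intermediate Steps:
$M{\left(m,T \right)} = - 2 T + T m$ ($M{\left(m,T \right)} = T m - 2 T = - 2 T + T m$)
$y{\left(p \right)} = -6 + p^{2}$
$y{\left(\frac{M{\left(3,-5 \right)}}{21} \right)} + 413 \cdot 150 = \left(-6 + \left(\frac{\left(-5\right) \left(-2 + 3\right)}{21}\right)^{2}\right) + 413 \cdot 150 = \left(-6 + \left(\left(-5\right) 1 \cdot \frac{1}{21}\right)^{2}\right) + 61950 = \left(-6 + \left(\left(-5\right) \frac{1}{21}\right)^{2}\right) + 61950 = \left(-6 + \left(- \frac{5}{21}\right)^{2}\right) + 61950 = \left(-6 + \frac{25}{441}\right) + 61950 = - \frac{2621}{441} + 61950 = \frac{27317329}{441}$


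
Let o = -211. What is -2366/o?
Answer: 2366/211 ≈ 11.213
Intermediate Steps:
-2366/o = -2366/(-211) = -2366*(-1/211) = 2366/211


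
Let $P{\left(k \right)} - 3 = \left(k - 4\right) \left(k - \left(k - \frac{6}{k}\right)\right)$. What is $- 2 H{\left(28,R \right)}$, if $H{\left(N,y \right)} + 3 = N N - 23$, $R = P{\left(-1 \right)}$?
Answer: $-1516$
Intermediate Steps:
$P{\left(k \right)} = 3 + \frac{6 \left(-4 + k\right)}{k}$ ($P{\left(k \right)} = 3 + \left(k - 4\right) \left(k - \left(k - \frac{6}{k}\right)\right) = 3 + \left(-4 + k\right) \left(k - \left(k - \frac{6}{k}\right)\right) = 3 + \left(-4 + k\right) \frac{6}{k} = 3 + \frac{6 \left(-4 + k\right)}{k}$)
$R = 33$ ($R = 9 - \frac{24}{-1} = 9 - -24 = 9 + 24 = 33$)
$H{\left(N,y \right)} = -26 + N^{2}$ ($H{\left(N,y \right)} = -3 + \left(N N - 23\right) = -3 + \left(N^{2} - 23\right) = -3 + \left(-23 + N^{2}\right) = -26 + N^{2}$)
$- 2 H{\left(28,R \right)} = - 2 \left(-26 + 28^{2}\right) = - 2 \left(-26 + 784\right) = \left(-2\right) 758 = -1516$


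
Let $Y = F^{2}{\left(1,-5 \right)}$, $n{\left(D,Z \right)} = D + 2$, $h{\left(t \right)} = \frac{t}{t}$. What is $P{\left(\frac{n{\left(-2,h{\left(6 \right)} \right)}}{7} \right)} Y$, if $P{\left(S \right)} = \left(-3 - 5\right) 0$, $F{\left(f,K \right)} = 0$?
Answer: $0$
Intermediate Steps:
$h{\left(t \right)} = 1$
$n{\left(D,Z \right)} = 2 + D$
$P{\left(S \right)} = 0$ ($P{\left(S \right)} = \left(-8\right) 0 = 0$)
$Y = 0$ ($Y = 0^{2} = 0$)
$P{\left(\frac{n{\left(-2,h{\left(6 \right)} \right)}}{7} \right)} Y = 0 \cdot 0 = 0$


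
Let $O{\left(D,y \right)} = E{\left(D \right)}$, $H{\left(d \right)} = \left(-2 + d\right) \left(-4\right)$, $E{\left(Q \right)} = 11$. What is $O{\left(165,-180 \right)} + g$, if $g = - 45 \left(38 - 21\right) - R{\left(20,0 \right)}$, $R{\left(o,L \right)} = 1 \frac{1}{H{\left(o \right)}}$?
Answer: $- \frac{54287}{72} \approx -753.99$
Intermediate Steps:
$H{\left(d \right)} = 8 - 4 d$
$R{\left(o,L \right)} = \frac{1}{8 - 4 o}$ ($R{\left(o,L \right)} = 1 \frac{1}{8 - 4 o} = \frac{1}{8 - 4 o}$)
$O{\left(D,y \right)} = 11$
$g = - \frac{55079}{72}$ ($g = - 45 \left(38 - 21\right) - - \frac{1}{-8 + 4 \cdot 20} = \left(-45\right) 17 - - \frac{1}{-8 + 80} = -765 - - \frac{1}{72} = -765 + \frac{1}{72} = - \frac{55079}{72} \approx -764.99$)
$O{\left(165,-180 \right)} + g = 11 - \frac{55079}{72} = - \frac{54287}{72}$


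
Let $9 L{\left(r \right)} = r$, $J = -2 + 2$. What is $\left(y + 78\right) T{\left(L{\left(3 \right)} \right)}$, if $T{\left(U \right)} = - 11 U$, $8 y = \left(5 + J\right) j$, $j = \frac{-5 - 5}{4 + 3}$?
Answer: $- \frac{23749}{84} \approx -282.73$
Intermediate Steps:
$J = 0$
$L{\left(r \right)} = \frac{r}{9}$
$j = - \frac{10}{7} \approx -1.4286$
$y = - \frac{25}{28}$ ($y = \frac{\left(5 + 0\right) \left(- \frac{10}{7}\right)}{8} = \frac{5 \left(- \frac{10}{7}\right)}{8} = \frac{1}{8} \left(- \frac{50}{7}\right) = - \frac{25}{28} \approx -0.89286$)
$\left(y + 78\right) T{\left(L{\left(3 \right)} \right)} = \left(- \frac{25}{28} + 78\right) \left(- 11 \cdot \frac{1}{9} \cdot 3\right) = \frac{2159 \left(\left(-11\right) \frac{1}{3}\right)}{28} = \frac{2159}{28} \left(- \frac{11}{3}\right) = - \frac{23749}{84}$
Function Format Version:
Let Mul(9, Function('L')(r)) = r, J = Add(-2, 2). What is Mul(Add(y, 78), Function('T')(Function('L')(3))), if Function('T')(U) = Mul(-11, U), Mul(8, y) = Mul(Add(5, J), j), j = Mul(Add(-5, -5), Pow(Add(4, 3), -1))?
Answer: Rational(-23749, 84) ≈ -282.73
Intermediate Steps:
J = 0
Function('L')(r) = Mul(Rational(1, 9), r)
j = Rational(-10, 7) (j = Mul(-10, Pow(7, -1)) = Mul(-10, Rational(1, 7)) = Rational(-10, 7) ≈ -1.4286)
y = Rational(-25, 28) (y = Mul(Rational(1, 8), Mul(Add(5, 0), Rational(-10, 7))) = Mul(Rational(1, 8), Mul(5, Rational(-10, 7))) = Mul(Rational(1, 8), Rational(-50, 7)) = Rational(-25, 28) ≈ -0.89286)
Mul(Add(y, 78), Function('T')(Function('L')(3))) = Mul(Add(Rational(-25, 28), 78), Mul(-11, Mul(Rational(1, 9), 3))) = Mul(Rational(2159, 28), Mul(-11, Rational(1, 3))) = Mul(Rational(2159, 28), Rational(-11, 3)) = Rational(-23749, 84)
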